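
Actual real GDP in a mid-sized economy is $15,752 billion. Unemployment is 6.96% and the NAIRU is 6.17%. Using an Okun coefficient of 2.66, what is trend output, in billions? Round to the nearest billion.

$16,090 billion

Unemployment gap = 6.96 - 6.17 = 0.79 points, so output gap = -2.66 × 0.79 = -2.1014%.
Since Y = Y* × (1 + gap/100), Y* = 15752/0.978986 ≈ 16090 billion.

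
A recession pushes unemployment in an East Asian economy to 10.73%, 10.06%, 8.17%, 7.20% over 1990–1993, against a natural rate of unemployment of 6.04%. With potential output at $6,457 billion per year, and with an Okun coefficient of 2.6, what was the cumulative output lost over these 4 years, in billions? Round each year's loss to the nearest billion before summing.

$2,015 billion

Year 1990: gap = -2.6 × (10.73 - 6.04) = -12.194%, loss ≈ 6457 × 12.194/100 ≈ 787.
Year 1991: gap = -2.6 × (10.06 - 6.04) = -10.452%, loss ≈ 6457 × 10.452/100 ≈ 675.
Year 1992: gap = -2.6 × (8.17 - 6.04) = -5.538%, loss ≈ 6457 × 5.538/100 ≈ 358.
Year 1993: gap = -2.6 × (7.2 - 6.04) = -3.016%, loss ≈ 6457 × 3.016/100 ≈ 195.
Total lost output = 787 + 675 + 358 + 195 = 2015 billion.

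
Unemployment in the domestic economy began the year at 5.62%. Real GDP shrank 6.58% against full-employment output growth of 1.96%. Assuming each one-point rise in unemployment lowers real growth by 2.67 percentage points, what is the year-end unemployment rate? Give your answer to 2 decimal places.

8.82%

Growth-rate Okun's law: g_Y = g_Y* - β × Δu, so Δu = (g_Y* - g_Y)/β.
Δu = (1.96 + 6.58)/2.67 = 8.54/2.67 = 3.20 percentage points.
Year-end unemployment = 5.62 + 3.2 = 8.82%.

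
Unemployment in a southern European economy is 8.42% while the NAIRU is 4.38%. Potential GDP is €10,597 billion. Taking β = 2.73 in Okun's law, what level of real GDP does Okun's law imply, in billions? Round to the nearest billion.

€9,428 billion

Unemployment gap = 8.42 - 4.38 = 4.04 points, so the output gap is -2.73 × 4.04 = -11.0292%.
Actual GDP = 10597 × (1 - 11.0292/100) = 10597 × 0.889708 ≈ 9428 billion.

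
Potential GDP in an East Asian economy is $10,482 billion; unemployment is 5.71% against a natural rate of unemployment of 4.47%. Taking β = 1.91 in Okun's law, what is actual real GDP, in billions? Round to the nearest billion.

$10,234 billion

Unemployment gap = 5.71 - 4.47 = 1.24 points, so the output gap is -1.91 × 1.24 = -2.3684%.
Actual GDP = 10482 × (1 - 2.3684/100) = 10482 × 0.976316 ≈ 10234 billion.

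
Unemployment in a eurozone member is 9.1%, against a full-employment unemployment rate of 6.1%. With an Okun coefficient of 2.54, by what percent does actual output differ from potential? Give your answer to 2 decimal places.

-7.62%

The unemployment gap is 9.1 - 6.1 = 3 percentage points.
Okun's law gives an output gap of -2.54 × 3 = -7.62%, i.e. 7.62% below potential.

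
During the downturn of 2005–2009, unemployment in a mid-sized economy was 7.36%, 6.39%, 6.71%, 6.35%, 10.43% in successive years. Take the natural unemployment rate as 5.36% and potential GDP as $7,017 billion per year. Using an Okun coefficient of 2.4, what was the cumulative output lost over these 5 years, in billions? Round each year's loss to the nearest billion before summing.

$1,758 billion

Year 2005: gap = -2.4 × (7.36 - 5.36) = -4.8%, loss ≈ 7017 × 4.8/100 ≈ 337.
Year 2006: gap = -2.4 × (6.39 - 5.36) = -2.472%, loss ≈ 7017 × 2.472/100 ≈ 173.
Year 2007: gap = -2.4 × (6.71 - 5.36) = -3.24%, loss ≈ 7017 × 3.24/100 ≈ 227.
Year 2008: gap = -2.4 × (6.35 - 5.36) = -2.376%, loss ≈ 7017 × 2.376/100 ≈ 167.
Year 2009: gap = -2.4 × (10.43 - 5.36) = -12.168%, loss ≈ 7017 × 12.168/100 ≈ 854.
Total lost output = 337 + 173 + 227 + 167 + 854 = 1758 billion.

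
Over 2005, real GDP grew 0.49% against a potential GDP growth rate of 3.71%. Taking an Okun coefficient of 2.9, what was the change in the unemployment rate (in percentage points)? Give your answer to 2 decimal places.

1.11 percentage points

Growth-rate Okun's law: g_Y = g_Y* - β × Δu, so Δu = (g_Y* - g_Y)/β.
Δu = (3.71 - 0.49)/2.9 = 3.22/2.9 = 1.11 percentage points.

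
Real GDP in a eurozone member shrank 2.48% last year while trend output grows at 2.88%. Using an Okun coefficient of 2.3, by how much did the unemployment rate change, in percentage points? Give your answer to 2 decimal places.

2.33 percentage points

Growth-rate Okun's law: g_Y = g_Y* - β × Δu, so Δu = (g_Y* - g_Y)/β.
Δu = (2.88 + 2.48)/2.3 = 5.36/2.3 = 2.33 percentage points.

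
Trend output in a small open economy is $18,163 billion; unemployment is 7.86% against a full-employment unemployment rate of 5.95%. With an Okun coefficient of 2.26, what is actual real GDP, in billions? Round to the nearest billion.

$17,379 billion

Unemployment gap = 7.86 - 5.95 = 1.91 points, so the output gap is -2.26 × 1.91 = -4.3166%.
Actual GDP = 18163 × (1 - 4.3166/100) = 18163 × 0.956834 ≈ 17379 billion.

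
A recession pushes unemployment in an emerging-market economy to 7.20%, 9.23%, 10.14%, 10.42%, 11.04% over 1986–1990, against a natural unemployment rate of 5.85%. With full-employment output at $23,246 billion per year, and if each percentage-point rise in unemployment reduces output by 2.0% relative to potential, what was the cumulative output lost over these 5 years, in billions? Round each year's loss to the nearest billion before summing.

$8,732 billion

Year 1986: gap = -2.0 × (7.2 - 5.85) = -2.7%, loss ≈ 23246 × 2.7/100 ≈ 628.
Year 1987: gap = -2.0 × (9.23 - 5.85) = -6.76%, loss ≈ 23246 × 6.76/100 ≈ 1571.
Year 1988: gap = -2.0 × (10.14 - 5.85) = -8.58%, loss ≈ 23246 × 8.58/100 ≈ 1995.
Year 1989: gap = -2.0 × (10.42 - 5.85) = -9.14%, loss ≈ 23246 × 9.14/100 ≈ 2125.
Year 1990: gap = -2.0 × (11.04 - 5.85) = -10.38%, loss ≈ 23246 × 10.38/100 ≈ 2413.
Total lost output = 628 + 1571 + 1995 + 2125 + 2413 = 8732 billion.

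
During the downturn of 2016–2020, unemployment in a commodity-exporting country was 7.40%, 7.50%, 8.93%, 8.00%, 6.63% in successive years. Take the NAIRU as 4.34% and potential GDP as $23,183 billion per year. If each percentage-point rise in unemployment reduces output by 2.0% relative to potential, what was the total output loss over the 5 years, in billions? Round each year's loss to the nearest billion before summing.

Year 2016: gap = -2.0 × (7.4 - 4.34) = -6.12%, loss ≈ 23183 × 6.12/100 ≈ 1419.
Year 2017: gap = -2.0 × (7.5 - 4.34) = -6.32%, loss ≈ 23183 × 6.32/100 ≈ 1465.
Year 2018: gap = -2.0 × (8.93 - 4.34) = -9.18%, loss ≈ 23183 × 9.18/100 ≈ 2128.
Year 2019: gap = -2.0 × (8 - 4.34) = -7.32%, loss ≈ 23183 × 7.32/100 ≈ 1697.
Year 2020: gap = -2.0 × (6.63 - 4.34) = -4.58%, loss ≈ 23183 × 4.58/100 ≈ 1062.
Total lost output = 1419 + 1465 + 2128 + 1697 + 1062 = 7771 billion.

$7,771 billion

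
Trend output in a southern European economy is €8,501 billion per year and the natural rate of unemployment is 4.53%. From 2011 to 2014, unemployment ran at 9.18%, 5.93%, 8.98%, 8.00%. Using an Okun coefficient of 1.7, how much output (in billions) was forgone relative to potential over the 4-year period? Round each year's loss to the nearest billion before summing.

€2,018 billion

Year 2011: gap = -1.7 × (9.18 - 4.53) = -7.905%, loss ≈ 8501 × 7.905/100 ≈ 672.
Year 2012: gap = -1.7 × (5.93 - 4.53) = -2.38%, loss ≈ 8501 × 2.38/100 ≈ 202.
Year 2013: gap = -1.7 × (8.98 - 4.53) = -7.565%, loss ≈ 8501 × 7.565/100 ≈ 643.
Year 2014: gap = -1.7 × (8 - 4.53) = -5.899%, loss ≈ 8501 × 5.899/100 ≈ 501.
Total lost output = 672 + 202 + 643 + 501 = 2018 billion.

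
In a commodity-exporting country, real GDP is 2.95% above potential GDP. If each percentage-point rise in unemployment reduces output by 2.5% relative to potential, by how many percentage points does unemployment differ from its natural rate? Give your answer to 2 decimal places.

Okun's law: output gap = -β × (u - u*), so u - u* = -(output gap)/β.
u - u* = -(2.95)/2.5 = -1.18 percentage points.

-1.18 percentage points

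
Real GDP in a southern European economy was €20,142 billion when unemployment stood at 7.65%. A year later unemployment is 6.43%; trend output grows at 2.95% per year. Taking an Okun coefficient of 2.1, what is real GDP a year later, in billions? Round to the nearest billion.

€21,252 billion

Δu = 6.43 - 7.65 = -1.22 points.
Okun's law (growth form): g_Y = g_Y* - β × Δu = 2.95 - 2.1 × (-1.22) = 2.95 + 2.562 = 5.512%.
Real GDP in the next year = 20142 × (1 + 5.512/100) = 20142 × 1.05512 ≈ 21252 billion.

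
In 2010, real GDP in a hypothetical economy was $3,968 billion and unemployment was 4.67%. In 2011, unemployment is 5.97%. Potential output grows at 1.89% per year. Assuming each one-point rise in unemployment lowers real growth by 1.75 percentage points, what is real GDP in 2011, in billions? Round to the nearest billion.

$3,953 billion

Δu = 5.97 - 4.67 = 1.3 points.
Okun's law (growth form): g_Y = g_Y* - β × Δu = 1.89 - 1.75 × (1.30) = 1.89 - 2.275 = -0.385%.
Real GDP in the next year = 3968 × (1 - 0.385/100) = 3968 × 0.99615 ≈ 3953 billion.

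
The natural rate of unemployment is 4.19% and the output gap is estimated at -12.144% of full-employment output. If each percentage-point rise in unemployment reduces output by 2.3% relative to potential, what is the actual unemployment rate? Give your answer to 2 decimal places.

From Okun's law, u - u* = -(output gap)/β = -(-12.144)/2.3 = 5.28 points.
So u = 4.19 + 5.28 = 9.47%.

9.47%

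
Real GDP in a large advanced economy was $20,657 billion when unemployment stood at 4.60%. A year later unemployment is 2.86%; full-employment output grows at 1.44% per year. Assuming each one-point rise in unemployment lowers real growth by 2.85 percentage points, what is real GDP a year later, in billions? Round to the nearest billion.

$21,979 billion

Δu = 2.86 - 4.6 = -1.74 points.
Okun's law (growth form): g_Y = g_Y* - β × Δu = 1.44 - 2.85 × (-1.74) = 1.44 + 4.959 = 6.399%.
Real GDP in the next year = 20657 × (1 + 6.399/100) = 20657 × 1.06399 ≈ 21979 billion.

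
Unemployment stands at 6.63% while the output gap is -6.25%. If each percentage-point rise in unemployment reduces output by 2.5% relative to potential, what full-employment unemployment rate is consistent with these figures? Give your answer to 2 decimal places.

4.13%

From Okun's law, u - u* = -(output gap)/β = -(-6.25)/2.5 = 2.5 points.
So u* = 6.63 - 2.5 = 4.13%.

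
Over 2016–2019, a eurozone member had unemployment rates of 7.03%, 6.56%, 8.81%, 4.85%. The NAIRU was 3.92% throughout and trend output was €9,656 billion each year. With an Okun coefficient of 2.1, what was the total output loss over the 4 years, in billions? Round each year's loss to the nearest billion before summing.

Year 2016: gap = -2.1 × (7.03 - 3.92) = -6.531%, loss ≈ 9656 × 6.531/100 ≈ 631.
Year 2017: gap = -2.1 × (6.56 - 3.92) = -5.544%, loss ≈ 9656 × 5.544/100 ≈ 535.
Year 2018: gap = -2.1 × (8.81 - 3.92) = -10.269%, loss ≈ 9656 × 10.269/100 ≈ 992.
Year 2019: gap = -2.1 × (4.85 - 3.92) = -1.953%, loss ≈ 9656 × 1.953/100 ≈ 189.
Total lost output = 631 + 535 + 992 + 189 = 2347 billion.

€2,347 billion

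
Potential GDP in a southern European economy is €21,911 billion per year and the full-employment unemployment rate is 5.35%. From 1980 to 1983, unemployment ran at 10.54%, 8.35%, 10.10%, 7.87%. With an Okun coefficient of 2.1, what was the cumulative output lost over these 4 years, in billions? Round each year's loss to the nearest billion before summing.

€7,114 billion

Year 1980: gap = -2.1 × (10.54 - 5.35) = -10.899%, loss ≈ 21911 × 10.899/100 ≈ 2388.
Year 1981: gap = -2.1 × (8.35 - 5.35) = -6.3%, loss ≈ 21911 × 6.3/100 ≈ 1380.
Year 1982: gap = -2.1 × (10.1 - 5.35) = -9.975%, loss ≈ 21911 × 9.975/100 ≈ 2186.
Year 1983: gap = -2.1 × (7.87 - 5.35) = -5.292%, loss ≈ 21911 × 5.292/100 ≈ 1160.
Total lost output = 2388 + 1380 + 2186 + 1160 = 7114 billion.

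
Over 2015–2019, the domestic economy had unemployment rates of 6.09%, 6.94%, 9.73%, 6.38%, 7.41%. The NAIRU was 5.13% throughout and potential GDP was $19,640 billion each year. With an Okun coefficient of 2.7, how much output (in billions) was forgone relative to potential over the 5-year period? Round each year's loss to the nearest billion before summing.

$5,780 billion

Year 2015: gap = -2.7 × (6.09 - 5.13) = -2.592%, loss ≈ 19640 × 2.592/100 ≈ 509.
Year 2016: gap = -2.7 × (6.94 - 5.13) = -4.887%, loss ≈ 19640 × 4.887/100 ≈ 960.
Year 2017: gap = -2.7 × (9.73 - 5.13) = -12.42%, loss ≈ 19640 × 12.42/100 ≈ 2439.
Year 2018: gap = -2.7 × (6.38 - 5.13) = -3.375%, loss ≈ 19640 × 3.375/100 ≈ 663.
Year 2019: gap = -2.7 × (7.41 - 5.13) = -6.156%, loss ≈ 19640 × 6.156/100 ≈ 1209.
Total lost output = 509 + 960 + 2439 + 663 + 1209 = 5780 billion.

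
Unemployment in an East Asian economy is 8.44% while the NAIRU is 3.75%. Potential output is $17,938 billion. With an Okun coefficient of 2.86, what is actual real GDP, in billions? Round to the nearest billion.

$15,532 billion

Unemployment gap = 8.44 - 3.75 = 4.69 points, so the output gap is -2.86 × 4.69 = -13.4134%.
Actual GDP = 17938 × (1 - 13.4134/100) = 17938 × 0.865866 ≈ 15532 billion.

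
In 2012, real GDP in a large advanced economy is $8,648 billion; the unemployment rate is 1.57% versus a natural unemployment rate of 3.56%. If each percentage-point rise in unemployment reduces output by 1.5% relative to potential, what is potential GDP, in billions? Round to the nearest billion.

$8,397 billion

Unemployment gap = 1.57 - 3.56 = -1.99 points, so output gap = -1.5 × (-1.99) = 2.985%.
Since Y = Y* × (1 + gap/100), Y* = 8648/1.02985 ≈ 8397 billion.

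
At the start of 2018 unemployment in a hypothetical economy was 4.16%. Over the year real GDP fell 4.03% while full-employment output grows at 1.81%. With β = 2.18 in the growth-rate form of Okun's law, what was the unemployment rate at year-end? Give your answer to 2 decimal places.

Growth-rate Okun's law: g_Y = g_Y* - β × Δu, so Δu = (g_Y* - g_Y)/β.
Δu = (1.81 + 4.03)/2.18 = 5.84/2.18 = 2.68 percentage points.
Year-end unemployment = 4.16 + 2.68 = 6.84%.

6.84%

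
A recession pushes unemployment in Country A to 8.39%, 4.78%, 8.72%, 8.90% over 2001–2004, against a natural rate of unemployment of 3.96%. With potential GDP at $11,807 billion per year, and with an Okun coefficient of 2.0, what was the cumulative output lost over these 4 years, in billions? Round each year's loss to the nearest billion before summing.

Year 2001: gap = -2.0 × (8.39 - 3.96) = -8.86%, loss ≈ 11807 × 8.86/100 ≈ 1046.
Year 2002: gap = -2.0 × (4.78 - 3.96) = -1.64%, loss ≈ 11807 × 1.64/100 ≈ 194.
Year 2003: gap = -2.0 × (8.72 - 3.96) = -9.52%, loss ≈ 11807 × 9.52/100 ≈ 1124.
Year 2004: gap = -2.0 × (8.9 - 3.96) = -9.88%, loss ≈ 11807 × 9.88/100 ≈ 1167.
Total lost output = 1046 + 194 + 1124 + 1167 = 3531 billion.

$3,531 billion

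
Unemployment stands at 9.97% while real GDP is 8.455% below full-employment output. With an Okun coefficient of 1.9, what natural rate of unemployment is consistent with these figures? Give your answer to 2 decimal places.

From Okun's law, u - u* = -(output gap)/β = -(-8.455)/1.9 = 4.45 points.
So u* = 9.97 - 4.45 = 5.52%.

5.52%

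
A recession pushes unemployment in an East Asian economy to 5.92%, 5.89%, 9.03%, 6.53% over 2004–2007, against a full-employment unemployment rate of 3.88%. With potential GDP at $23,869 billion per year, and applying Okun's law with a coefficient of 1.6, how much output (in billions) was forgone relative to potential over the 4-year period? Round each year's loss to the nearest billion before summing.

$4,526 billion

Year 2004: gap = -1.6 × (5.92 - 3.88) = -3.264%, loss ≈ 23869 × 3.264/100 ≈ 779.
Year 2005: gap = -1.6 × (5.89 - 3.88) = -3.216%, loss ≈ 23869 × 3.216/100 ≈ 768.
Year 2006: gap = -1.6 × (9.03 - 3.88) = -8.24%, loss ≈ 23869 × 8.24/100 ≈ 1967.
Year 2007: gap = -1.6 × (6.53 - 3.88) = -4.24%, loss ≈ 23869 × 4.24/100 ≈ 1012.
Total lost output = 779 + 768 + 1967 + 1012 = 4526 billion.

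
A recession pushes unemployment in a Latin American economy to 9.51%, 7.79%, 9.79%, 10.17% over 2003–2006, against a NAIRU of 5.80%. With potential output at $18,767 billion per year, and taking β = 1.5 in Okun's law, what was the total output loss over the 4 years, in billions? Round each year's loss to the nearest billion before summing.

$3,957 billion

Year 2003: gap = -1.5 × (9.51 - 5.8) = -5.565%, loss ≈ 18767 × 5.565/100 ≈ 1044.
Year 2004: gap = -1.5 × (7.79 - 5.8) = -2.985%, loss ≈ 18767 × 2.985/100 ≈ 560.
Year 2005: gap = -1.5 × (9.79 - 5.8) = -5.985%, loss ≈ 18767 × 5.985/100 ≈ 1123.
Year 2006: gap = -1.5 × (10.17 - 5.8) = -6.555%, loss ≈ 18767 × 6.555/100 ≈ 1230.
Total lost output = 1044 + 560 + 1123 + 1230 = 3957 billion.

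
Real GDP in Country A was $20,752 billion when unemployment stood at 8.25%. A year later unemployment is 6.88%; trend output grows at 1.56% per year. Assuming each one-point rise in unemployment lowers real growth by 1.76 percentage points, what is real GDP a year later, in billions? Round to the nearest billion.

Δu = 6.88 - 8.25 = -1.37 points.
Okun's law (growth form): g_Y = g_Y* - β × Δu = 1.56 - 1.76 × (-1.37) = 1.56 + 2.4112 = 3.9712%.
Real GDP in the next year = 20752 × (1 + 3.9712/100) = 20752 × 1.039712 ≈ 21576 billion.

$21,576 billion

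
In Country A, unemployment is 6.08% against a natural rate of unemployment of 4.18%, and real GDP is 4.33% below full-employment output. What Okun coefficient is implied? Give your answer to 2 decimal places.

Okun's law: output gap = -β × (u - u*).
-4.33 = -β × (6.08 - 4.18) = -β × 1.9, so β = 4.33/1.9 = 2.28.

β ≈ 2.28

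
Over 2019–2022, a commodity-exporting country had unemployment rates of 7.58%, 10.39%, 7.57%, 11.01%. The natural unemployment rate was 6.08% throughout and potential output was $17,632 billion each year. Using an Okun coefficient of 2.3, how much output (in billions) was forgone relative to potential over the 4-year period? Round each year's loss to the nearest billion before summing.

Year 2019: gap = -2.3 × (7.58 - 6.08) = -3.45%, loss ≈ 17632 × 3.45/100 ≈ 608.
Year 2020: gap = -2.3 × (10.39 - 6.08) = -9.913%, loss ≈ 17632 × 9.913/100 ≈ 1748.
Year 2021: gap = -2.3 × (7.57 - 6.08) = -3.427%, loss ≈ 17632 × 3.427/100 ≈ 604.
Year 2022: gap = -2.3 × (11.01 - 6.08) = -11.339%, loss ≈ 17632 × 11.339/100 ≈ 1999.
Total lost output = 608 + 1748 + 604 + 1999 = 4959 billion.

$4,959 billion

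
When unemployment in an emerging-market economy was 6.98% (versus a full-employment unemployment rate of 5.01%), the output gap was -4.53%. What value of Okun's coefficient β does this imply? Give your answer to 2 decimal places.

Okun's law: output gap = -β × (u - u*).
-4.53 = -β × (6.98 - 5.01) = -β × 1.97, so β = 4.53/1.97 = 2.30.

β ≈ 2.30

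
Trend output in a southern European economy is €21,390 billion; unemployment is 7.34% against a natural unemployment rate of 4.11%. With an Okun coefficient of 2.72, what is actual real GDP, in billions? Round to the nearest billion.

€19,511 billion

Unemployment gap = 7.34 - 4.11 = 3.23 points, so the output gap is -2.72 × 3.23 = -8.7856%.
Actual GDP = 21390 × (1 - 8.7856/100) = 21390 × 0.912144 ≈ 19511 billion.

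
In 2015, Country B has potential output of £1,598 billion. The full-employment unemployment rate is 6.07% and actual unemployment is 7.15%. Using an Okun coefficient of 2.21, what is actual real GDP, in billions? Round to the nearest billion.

£1,560 billion

Unemployment gap = 7.15 - 6.07 = 1.08 points, so the output gap is -2.21 × 1.08 = -2.3868%.
Actual GDP = 1598 × (1 - 2.3868/100) = 1598 × 0.976132 ≈ 1560 billion.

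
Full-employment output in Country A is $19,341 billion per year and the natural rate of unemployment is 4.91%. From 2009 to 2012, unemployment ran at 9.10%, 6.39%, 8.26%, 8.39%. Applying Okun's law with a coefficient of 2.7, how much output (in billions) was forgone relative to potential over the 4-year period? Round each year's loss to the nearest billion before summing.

Year 2009: gap = -2.7 × (9.1 - 4.91) = -11.313%, loss ≈ 19341 × 11.313/100 ≈ 2188.
Year 2010: gap = -2.7 × (6.39 - 4.91) = -3.996%, loss ≈ 19341 × 3.996/100 ≈ 773.
Year 2011: gap = -2.7 × (8.26 - 4.91) = -9.045%, loss ≈ 19341 × 9.045/100 ≈ 1749.
Year 2012: gap = -2.7 × (8.39 - 4.91) = -9.396%, loss ≈ 19341 × 9.396/100 ≈ 1817.
Total lost output = 2188 + 773 + 1749 + 1817 = 6527 billion.

$6,527 billion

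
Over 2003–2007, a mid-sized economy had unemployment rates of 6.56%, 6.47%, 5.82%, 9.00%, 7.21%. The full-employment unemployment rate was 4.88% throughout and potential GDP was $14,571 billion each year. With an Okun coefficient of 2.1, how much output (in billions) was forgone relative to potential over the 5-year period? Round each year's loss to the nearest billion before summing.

Year 2003: gap = -2.1 × (6.56 - 4.88) = -3.528%, loss ≈ 14571 × 3.528/100 ≈ 514.
Year 2004: gap = -2.1 × (6.47 - 4.88) = -3.339%, loss ≈ 14571 × 3.339/100 ≈ 487.
Year 2005: gap = -2.1 × (5.82 - 4.88) = -1.974%, loss ≈ 14571 × 1.974/100 ≈ 288.
Year 2006: gap = -2.1 × (9 - 4.88) = -8.652%, loss ≈ 14571 × 8.652/100 ≈ 1261.
Year 2007: gap = -2.1 × (7.21 - 4.88) = -4.893%, loss ≈ 14571 × 4.893/100 ≈ 713.
Total lost output = 514 + 487 + 288 + 1261 + 713 = 3263 billion.

$3,263 billion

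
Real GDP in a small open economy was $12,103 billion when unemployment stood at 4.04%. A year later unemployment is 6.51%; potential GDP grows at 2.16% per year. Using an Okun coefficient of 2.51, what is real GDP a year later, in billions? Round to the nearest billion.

$11,614 billion

Δu = 6.51 - 4.04 = 2.47 points.
Okun's law (growth form): g_Y = g_Y* - β × Δu = 2.16 - 2.51 × (2.47) = 2.16 - 6.1997 = -4.0397%.
Real GDP in the next year = 12103 × (1 - 4.0397/100) = 12103 × 0.959603 ≈ 11614 billion.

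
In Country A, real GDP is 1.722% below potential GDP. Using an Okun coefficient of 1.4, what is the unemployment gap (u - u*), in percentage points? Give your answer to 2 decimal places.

1.23 percentage points

Okun's law: output gap = -β × (u - u*), so u - u* = -(output gap)/β.
u - u* = -(-1.722)/1.4 = 1.23 percentage points.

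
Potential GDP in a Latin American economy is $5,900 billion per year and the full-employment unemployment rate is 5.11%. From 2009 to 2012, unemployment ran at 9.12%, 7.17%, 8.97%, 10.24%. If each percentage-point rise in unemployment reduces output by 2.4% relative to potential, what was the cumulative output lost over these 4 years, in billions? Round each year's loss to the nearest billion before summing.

$2,133 billion

Year 2009: gap = -2.4 × (9.12 - 5.11) = -9.624%, loss ≈ 5900 × 9.624/100 ≈ 568.
Year 2010: gap = -2.4 × (7.17 - 5.11) = -4.944%, loss ≈ 5900 × 4.944/100 ≈ 292.
Year 2011: gap = -2.4 × (8.97 - 5.11) = -9.264%, loss ≈ 5900 × 9.264/100 ≈ 547.
Year 2012: gap = -2.4 × (10.24 - 5.11) = -12.312%, loss ≈ 5900 × 12.312/100 ≈ 726.
Total lost output = 568 + 292 + 547 + 726 = 2133 billion.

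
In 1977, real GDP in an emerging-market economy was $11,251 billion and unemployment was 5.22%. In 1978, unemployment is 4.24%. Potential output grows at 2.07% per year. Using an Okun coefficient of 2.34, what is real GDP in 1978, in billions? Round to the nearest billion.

Δu = 4.24 - 5.22 = -0.98 points.
Okun's law (growth form): g_Y = g_Y* - β × Δu = 2.07 - 2.34 × (-0.98) = 2.07 + 2.2932 = 4.3632%.
Real GDP in the next year = 11251 × (1 + 4.3632/100) = 11251 × 1.043632 ≈ 11742 billion.

$11,742 billion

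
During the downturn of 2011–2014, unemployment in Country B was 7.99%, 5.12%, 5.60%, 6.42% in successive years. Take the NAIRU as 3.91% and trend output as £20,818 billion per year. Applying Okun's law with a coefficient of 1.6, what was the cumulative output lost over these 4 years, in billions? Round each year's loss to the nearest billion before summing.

£3,161 billion

Year 2011: gap = -1.6 × (7.99 - 3.91) = -6.528%, loss ≈ 20818 × 6.528/100 ≈ 1359.
Year 2012: gap = -1.6 × (5.12 - 3.91) = -1.936%, loss ≈ 20818 × 1.936/100 ≈ 403.
Year 2013: gap = -1.6 × (5.6 - 3.91) = -2.704%, loss ≈ 20818 × 2.704/100 ≈ 563.
Year 2014: gap = -1.6 × (6.42 - 3.91) = -4.016%, loss ≈ 20818 × 4.016/100 ≈ 836.
Total lost output = 1359 + 403 + 563 + 836 = 3161 billion.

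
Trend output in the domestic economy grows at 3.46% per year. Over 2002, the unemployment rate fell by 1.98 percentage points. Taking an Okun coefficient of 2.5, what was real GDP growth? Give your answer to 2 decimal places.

Growth-rate Okun's law: g_Y = g_Y* - β × Δu.
g_Y = 3.46 - 2.5 × (-1.98) = 3.46 + 4.95 = 8.41%, i.e. 8.41% to 2 d.p.

8.41%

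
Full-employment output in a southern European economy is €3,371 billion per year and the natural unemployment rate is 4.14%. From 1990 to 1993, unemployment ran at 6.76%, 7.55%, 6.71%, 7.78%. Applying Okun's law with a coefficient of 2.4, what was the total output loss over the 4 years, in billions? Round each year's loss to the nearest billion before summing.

Year 1990: gap = -2.4 × (6.76 - 4.14) = -6.288%, loss ≈ 3371 × 6.288/100 ≈ 212.
Year 1991: gap = -2.4 × (7.55 - 4.14) = -8.184%, loss ≈ 3371 × 8.184/100 ≈ 276.
Year 1992: gap = -2.4 × (6.71 - 4.14) = -6.168%, loss ≈ 3371 × 6.168/100 ≈ 208.
Year 1993: gap = -2.4 × (7.78 - 4.14) = -8.736%, loss ≈ 3371 × 8.736/100 ≈ 294.
Total lost output = 212 + 276 + 208 + 294 = 990 billion.

€990 billion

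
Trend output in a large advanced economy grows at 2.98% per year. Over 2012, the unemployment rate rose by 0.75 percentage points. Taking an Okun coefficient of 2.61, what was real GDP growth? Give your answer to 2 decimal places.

1.02%

Growth-rate Okun's law: g_Y = g_Y* - β × Δu.
g_Y = 2.98 - 2.61 × (0.75) = 2.98 - 1.9575 = 1.0225%, i.e. 1.02% to 2 d.p.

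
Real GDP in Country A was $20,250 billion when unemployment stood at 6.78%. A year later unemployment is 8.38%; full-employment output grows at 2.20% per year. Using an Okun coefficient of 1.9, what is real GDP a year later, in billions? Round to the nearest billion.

Δu = 8.38 - 6.78 = 1.6 points.
Okun's law (growth form): g_Y = g_Y* - β × Δu = 2.20 - 1.9 × (1.60) = 2.2 - 3.04 = -0.84%.
Real GDP in the next year = 20250 × (1 - 0.84/100) = 20250 × 0.9916 ≈ 20080 billion.

$20,080 billion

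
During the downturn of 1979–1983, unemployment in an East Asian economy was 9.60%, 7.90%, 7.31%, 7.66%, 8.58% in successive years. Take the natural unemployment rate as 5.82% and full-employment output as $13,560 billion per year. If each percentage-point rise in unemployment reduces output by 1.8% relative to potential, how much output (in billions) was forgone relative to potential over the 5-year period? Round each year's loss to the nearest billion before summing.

Year 1979: gap = -1.8 × (9.6 - 5.82) = -6.804%, loss ≈ 13560 × 6.804/100 ≈ 923.
Year 1980: gap = -1.8 × (7.9 - 5.82) = -3.744%, loss ≈ 13560 × 3.744/100 ≈ 508.
Year 1981: gap = -1.8 × (7.31 - 5.82) = -2.682%, loss ≈ 13560 × 2.682/100 ≈ 364.
Year 1982: gap = -1.8 × (7.66 - 5.82) = -3.312%, loss ≈ 13560 × 3.312/100 ≈ 449.
Year 1983: gap = -1.8 × (8.58 - 5.82) = -4.968%, loss ≈ 13560 × 4.968/100 ≈ 674.
Total lost output = 923 + 508 + 364 + 449 + 674 = 2918 billion.

$2,918 billion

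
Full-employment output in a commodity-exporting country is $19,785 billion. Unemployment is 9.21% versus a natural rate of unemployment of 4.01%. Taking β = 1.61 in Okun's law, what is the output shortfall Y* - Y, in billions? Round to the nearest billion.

Output gap = -1.61 × (9.21 - 4.01) = -1.61 × 5.2 = -8.372%.
Actual GDP ≈ 19785 × 0.91628 ≈ 18129 billion, so the shortfall is 19785 - 18129 = 1656 billion.

$1,656 billion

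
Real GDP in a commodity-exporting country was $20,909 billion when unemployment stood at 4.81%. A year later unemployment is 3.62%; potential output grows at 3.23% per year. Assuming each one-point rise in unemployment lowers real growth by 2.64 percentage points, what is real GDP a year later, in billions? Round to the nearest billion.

Δu = 3.62 - 4.81 = -1.19 points.
Okun's law (growth form): g_Y = g_Y* - β × Δu = 3.23 - 2.64 × (-1.19) = 3.23 + 3.1416 = 6.3716%.
Real GDP in the next year = 20909 × (1 + 6.3716/100) = 20909 × 1.063716 ≈ 22241 billion.

$22,241 billion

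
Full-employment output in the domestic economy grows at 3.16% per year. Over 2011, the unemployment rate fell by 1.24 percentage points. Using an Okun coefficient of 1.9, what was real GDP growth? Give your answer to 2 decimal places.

5.52%

Growth-rate Okun's law: g_Y = g_Y* - β × Δu.
g_Y = 3.16 - 1.9 × (-1.24) = 3.16 + 2.356 = 5.516%, i.e. 5.52% to 2 d.p.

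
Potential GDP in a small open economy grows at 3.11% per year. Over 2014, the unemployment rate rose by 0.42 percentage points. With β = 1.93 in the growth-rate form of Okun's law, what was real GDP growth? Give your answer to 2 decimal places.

Growth-rate Okun's law: g_Y = g_Y* - β × Δu.
g_Y = 3.11 - 1.93 × (0.42) = 3.11 - 0.8106 = 2.2994%, i.e. 2.30% to 2 d.p.

2.30%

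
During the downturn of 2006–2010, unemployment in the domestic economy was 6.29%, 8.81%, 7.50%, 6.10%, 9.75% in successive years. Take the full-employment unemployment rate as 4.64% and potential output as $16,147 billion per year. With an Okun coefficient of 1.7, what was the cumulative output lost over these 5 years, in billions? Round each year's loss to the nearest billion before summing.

Year 2006: gap = -1.7 × (6.29 - 4.64) = -2.805%, loss ≈ 16147 × 2.805/100 ≈ 453.
Year 2007: gap = -1.7 × (8.81 - 4.64) = -7.089%, loss ≈ 16147 × 7.089/100 ≈ 1145.
Year 2008: gap = -1.7 × (7.5 - 4.64) = -4.862%, loss ≈ 16147 × 4.862/100 ≈ 785.
Year 2009: gap = -1.7 × (6.1 - 4.64) = -2.482%, loss ≈ 16147 × 2.482/100 ≈ 401.
Year 2010: gap = -1.7 × (9.75 - 4.64) = -8.687%, loss ≈ 16147 × 8.687/100 ≈ 1403.
Total lost output = 453 + 1145 + 785 + 401 + 1403 = 4187 billion.

$4,187 billion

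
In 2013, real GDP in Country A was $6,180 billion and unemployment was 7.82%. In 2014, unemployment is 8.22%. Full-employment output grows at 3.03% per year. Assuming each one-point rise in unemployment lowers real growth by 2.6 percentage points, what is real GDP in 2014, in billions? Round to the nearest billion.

Δu = 8.22 - 7.82 = 0.4 points.
Okun's law (growth form): g_Y = g_Y* - β × Δu = 3.03 - 2.6 × (0.40) = 3.03 - 1.04 = 1.99%.
Real GDP in the next year = 6180 × (1 + 1.99/100) = 6180 × 1.0199 ≈ 6303 billion.

$6,303 billion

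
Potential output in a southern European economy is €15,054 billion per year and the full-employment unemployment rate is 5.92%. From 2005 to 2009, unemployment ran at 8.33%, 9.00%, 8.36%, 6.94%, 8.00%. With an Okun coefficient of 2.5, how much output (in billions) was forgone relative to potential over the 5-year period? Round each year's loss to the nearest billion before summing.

Year 2005: gap = -2.5 × (8.33 - 5.92) = -6.025%, loss ≈ 15054 × 6.025/100 ≈ 907.
Year 2006: gap = -2.5 × (9 - 5.92) = -7.7%, loss ≈ 15054 × 7.7/100 ≈ 1159.
Year 2007: gap = -2.5 × (8.36 - 5.92) = -6.1%, loss ≈ 15054 × 6.1/100 ≈ 918.
Year 2008: gap = -2.5 × (6.94 - 5.92) = -2.55%, loss ≈ 15054 × 2.55/100 ≈ 384.
Year 2009: gap = -2.5 × (8 - 5.92) = -5.2%, loss ≈ 15054 × 5.2/100 ≈ 783.
Total lost output = 907 + 1159 + 918 + 384 + 783 = 4151 billion.

€4,151 billion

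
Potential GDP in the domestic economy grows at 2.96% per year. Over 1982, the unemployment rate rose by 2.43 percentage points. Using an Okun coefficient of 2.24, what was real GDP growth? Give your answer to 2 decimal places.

Growth-rate Okun's law: g_Y = g_Y* - β × Δu.
g_Y = 2.96 - 2.24 × (2.43) = 2.96 - 5.4432 = -2.4832%, i.e. -2.48% to 2 d.p.

-2.48%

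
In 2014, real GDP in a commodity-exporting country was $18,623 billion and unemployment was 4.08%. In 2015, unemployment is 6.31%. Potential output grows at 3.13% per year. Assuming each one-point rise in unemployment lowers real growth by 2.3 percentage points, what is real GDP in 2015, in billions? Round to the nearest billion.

Δu = 6.31 - 4.08 = 2.23 points.
Okun's law (growth form): g_Y = g_Y* - β × Δu = 3.13 - 2.3 × (2.23) = 3.13 - 5.129 = -1.999%.
Real GDP in the next year = 18623 × (1 - 1.999/100) = 18623 × 0.98001 ≈ 18251 billion.

$18,251 billion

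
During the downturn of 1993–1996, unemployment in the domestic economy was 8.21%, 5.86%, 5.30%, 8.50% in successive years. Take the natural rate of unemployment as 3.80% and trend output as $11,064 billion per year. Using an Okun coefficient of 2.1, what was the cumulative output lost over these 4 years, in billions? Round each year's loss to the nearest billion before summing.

Year 1993: gap = -2.1 × (8.21 - 3.8) = -9.261%, loss ≈ 11064 × 9.261/100 ≈ 1025.
Year 1994: gap = -2.1 × (5.86 - 3.8) = -4.326%, loss ≈ 11064 × 4.326/100 ≈ 479.
Year 1995: gap = -2.1 × (5.3 - 3.8) = -3.15%, loss ≈ 11064 × 3.15/100 ≈ 349.
Year 1996: gap = -2.1 × (8.5 - 3.8) = -9.87%, loss ≈ 11064 × 9.87/100 ≈ 1092.
Total lost output = 1025 + 479 + 349 + 1092 = 2945 billion.

$2,945 billion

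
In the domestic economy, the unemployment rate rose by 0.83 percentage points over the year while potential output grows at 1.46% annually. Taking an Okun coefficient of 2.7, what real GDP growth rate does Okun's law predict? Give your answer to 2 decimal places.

Growth-rate Okun's law: g_Y = g_Y* - β × Δu.
g_Y = 1.46 - 2.7 × (0.83) = 1.46 - 2.241 = -0.781%, i.e. -0.78% to 2 d.p.

-0.78%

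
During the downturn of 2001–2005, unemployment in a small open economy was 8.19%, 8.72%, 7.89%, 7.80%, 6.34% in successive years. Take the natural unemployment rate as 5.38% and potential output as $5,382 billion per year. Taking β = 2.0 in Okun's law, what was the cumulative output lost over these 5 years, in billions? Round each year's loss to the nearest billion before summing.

$1,295 billion

Year 2001: gap = -2.0 × (8.19 - 5.38) = -5.62%, loss ≈ 5382 × 5.62/100 ≈ 302.
Year 2002: gap = -2.0 × (8.72 - 5.38) = -6.68%, loss ≈ 5382 × 6.68/100 ≈ 360.
Year 2003: gap = -2.0 × (7.89 - 5.38) = -5.02%, loss ≈ 5382 × 5.02/100 ≈ 270.
Year 2004: gap = -2.0 × (7.8 - 5.38) = -4.84%, loss ≈ 5382 × 4.84/100 ≈ 260.
Year 2005: gap = -2.0 × (6.34 - 5.38) = -1.92%, loss ≈ 5382 × 1.92/100 ≈ 103.
Total lost output = 302 + 360 + 270 + 260 + 103 = 1295 billion.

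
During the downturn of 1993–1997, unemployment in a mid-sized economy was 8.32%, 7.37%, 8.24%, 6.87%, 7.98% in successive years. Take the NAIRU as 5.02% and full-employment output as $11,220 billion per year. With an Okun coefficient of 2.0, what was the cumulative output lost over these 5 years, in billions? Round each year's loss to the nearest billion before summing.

$3,070 billion

Year 1993: gap = -2.0 × (8.32 - 5.02) = -6.6%, loss ≈ 11220 × 6.6/100 ≈ 741.
Year 1994: gap = -2.0 × (7.37 - 5.02) = -4.7%, loss ≈ 11220 × 4.7/100 ≈ 527.
Year 1995: gap = -2.0 × (8.24 - 5.02) = -6.44%, loss ≈ 11220 × 6.44/100 ≈ 723.
Year 1996: gap = -2.0 × (6.87 - 5.02) = -3.7%, loss ≈ 11220 × 3.7/100 ≈ 415.
Year 1997: gap = -2.0 × (7.98 - 5.02) = -5.92%, loss ≈ 11220 × 5.92/100 ≈ 664.
Total lost output = 741 + 527 + 723 + 415 + 664 = 3070 billion.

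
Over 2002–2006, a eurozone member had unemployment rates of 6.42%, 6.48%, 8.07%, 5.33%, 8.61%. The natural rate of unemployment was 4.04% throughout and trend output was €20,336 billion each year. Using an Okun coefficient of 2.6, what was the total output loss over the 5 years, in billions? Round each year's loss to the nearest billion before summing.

€7,777 billion

Year 2002: gap = -2.6 × (6.42 - 4.04) = -6.188%, loss ≈ 20336 × 6.188/100 ≈ 1258.
Year 2003: gap = -2.6 × (6.48 - 4.04) = -6.344%, loss ≈ 20336 × 6.344/100 ≈ 1290.
Year 2004: gap = -2.6 × (8.07 - 4.04) = -10.478%, loss ≈ 20336 × 10.478/100 ≈ 2131.
Year 2005: gap = -2.6 × (5.33 - 4.04) = -3.354%, loss ≈ 20336 × 3.354/100 ≈ 682.
Year 2006: gap = -2.6 × (8.61 - 4.04) = -11.882%, loss ≈ 20336 × 11.882/100 ≈ 2416.
Total lost output = 1258 + 1290 + 2131 + 682 + 2416 = 7777 billion.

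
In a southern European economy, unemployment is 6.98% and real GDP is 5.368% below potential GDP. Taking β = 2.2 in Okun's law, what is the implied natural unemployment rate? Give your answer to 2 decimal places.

4.54%

From Okun's law, u - u* = -(output gap)/β = -(-5.368)/2.2 = 2.44 points.
So u* = 6.98 - 2.44 = 4.54%.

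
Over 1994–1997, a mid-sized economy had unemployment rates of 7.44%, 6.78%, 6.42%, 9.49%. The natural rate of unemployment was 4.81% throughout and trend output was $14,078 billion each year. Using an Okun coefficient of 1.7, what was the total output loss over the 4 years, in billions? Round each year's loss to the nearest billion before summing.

Year 1994: gap = -1.7 × (7.44 - 4.81) = -4.471%, loss ≈ 14078 × 4.471/100 ≈ 629.
Year 1995: gap = -1.7 × (6.78 - 4.81) = -3.349%, loss ≈ 14078 × 3.349/100 ≈ 471.
Year 1996: gap = -1.7 × (6.42 - 4.81) = -2.737%, loss ≈ 14078 × 2.737/100 ≈ 385.
Year 1997: gap = -1.7 × (9.49 - 4.81) = -7.956%, loss ≈ 14078 × 7.956/100 ≈ 1120.
Total lost output = 629 + 471 + 385 + 1120 = 2605 billion.

$2,605 billion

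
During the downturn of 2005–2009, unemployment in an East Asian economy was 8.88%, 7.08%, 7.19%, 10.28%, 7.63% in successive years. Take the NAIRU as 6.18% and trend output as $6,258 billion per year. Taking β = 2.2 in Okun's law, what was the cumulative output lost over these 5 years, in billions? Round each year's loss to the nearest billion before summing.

Year 2005: gap = -2.2 × (8.88 - 6.18) = -5.94%, loss ≈ 6258 × 5.94/100 ≈ 372.
Year 2006: gap = -2.2 × (7.08 - 6.18) = -1.98%, loss ≈ 6258 × 1.98/100 ≈ 124.
Year 2007: gap = -2.2 × (7.19 - 6.18) = -2.222%, loss ≈ 6258 × 2.222/100 ≈ 139.
Year 2008: gap = -2.2 × (10.28 - 6.18) = -9.02%, loss ≈ 6258 × 9.02/100 ≈ 564.
Year 2009: gap = -2.2 × (7.63 - 6.18) = -3.19%, loss ≈ 6258 × 3.19/100 ≈ 200.
Total lost output = 372 + 124 + 139 + 564 + 200 = 1399 billion.

$1,399 billion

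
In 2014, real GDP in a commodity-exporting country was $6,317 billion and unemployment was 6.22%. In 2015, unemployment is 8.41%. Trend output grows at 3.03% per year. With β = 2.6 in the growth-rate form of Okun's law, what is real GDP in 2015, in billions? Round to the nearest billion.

Δu = 8.41 - 6.22 = 2.19 points.
Okun's law (growth form): g_Y = g_Y* - β × Δu = 3.03 - 2.6 × (2.19) = 3.03 - 5.694 = -2.664%.
Real GDP in the next year = 6317 × (1 - 2.664/100) = 6317 × 0.97336 ≈ 6149 billion.

$6,149 billion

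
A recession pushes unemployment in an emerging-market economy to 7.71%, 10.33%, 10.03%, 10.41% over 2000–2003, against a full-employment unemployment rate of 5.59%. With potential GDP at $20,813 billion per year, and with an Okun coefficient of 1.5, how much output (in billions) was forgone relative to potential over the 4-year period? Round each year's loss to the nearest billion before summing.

Year 2000: gap = -1.5 × (7.71 - 5.59) = -3.18%, loss ≈ 20813 × 3.18/100 ≈ 662.
Year 2001: gap = -1.5 × (10.33 - 5.59) = -7.11%, loss ≈ 20813 × 7.11/100 ≈ 1480.
Year 2002: gap = -1.5 × (10.03 - 5.59) = -6.66%, loss ≈ 20813 × 6.66/100 ≈ 1386.
Year 2003: gap = -1.5 × (10.41 - 5.59) = -7.23%, loss ≈ 20813 × 7.23/100 ≈ 1505.
Total lost output = 662 + 1480 + 1386 + 1505 = 5033 billion.

$5,033 billion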